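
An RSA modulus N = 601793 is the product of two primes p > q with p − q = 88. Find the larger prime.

Since p = q + 88, we have 601793 = q(q + 88), so q² + 88q − 601793 = 0.
Discriminant: 88² + 4·601793 = 7744 + 2407172 = 2414916; √2414916 = 1554.
q = (−88 + 1554)/2 = 733, and p = q + 88 = 821.
Check: 733 · 821 = 601793.

821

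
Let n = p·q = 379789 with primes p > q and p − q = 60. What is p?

Since p = q + 60, we have 379789 = q(q + 60), so q² + 60q − 379789 = 0.
Discriminant: 60² + 4·379789 = 3600 + 1519156 = 1522756; √1522756 = 1234.
q = (−60 + 1234)/2 = 587, and p = q + 60 = 647.
Check: 587 · 647 = 379789.

647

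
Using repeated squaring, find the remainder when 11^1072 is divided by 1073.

248

11^1 ≡ 11 (mod 1073)
11^2 ≡ 11^2 = 121 ≡ 121 (mod 1073)
11^4 ≡ 121^2 = 14641 ≡ 692 (mod 1073)
11^8 ≡ 692^2 = 478864 ≡ 306 (mod 1073)
11^16 ≡ 306^2 = 93636 ≡ 285 (mod 1073)
11^32 ≡ 285^2 = 81225 ≡ 750 (mod 1073)
11^64 ≡ 750^2 = 562500 ≡ 248 (mod 1073)
11^128 ≡ 248^2 = 61504 ≡ 343 (mod 1073)
11^256 ≡ 343^2 = 117649 ≡ 692 (mod 1073)
11^512 ≡ 692^2 = 478864 ≡ 306 (mod 1073)
11^1024 ≡ 306^2 = 93636 ≡ 285 (mod 1073)
1072 = 1024 + 32 + 16 in binary powers of 2.
So 11^1072 ≡ 285 · 750 · 285 ≡ 248 (mod 1073).
Since 248 ≠ 1, base 11 is a Fermat witness: 1073 is composite.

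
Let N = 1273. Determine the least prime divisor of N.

1273 is odd.
Digit sum 13, not divisible by 3.
Ends in 3: not divisible by 5.
7: 1273 = 7·181 + 6
11: 1273 = 11·115 + 8
13: 1273 = 13·97 + 12
17: 1273 = 17·74 + 15
19: 1273 = 19·67

19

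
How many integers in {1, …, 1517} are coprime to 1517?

Factor: 1517 = 37 · 41.
φ(1517) = (37−1) · (41−1) = 36 · 40 = 1440.

1440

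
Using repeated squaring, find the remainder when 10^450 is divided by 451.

10^1 ≡ 10 (mod 451)
10^2 ≡ 10^2 = 100 ≡ 100 (mod 451)
10^4 ≡ 100^2 = 10000 ≡ 78 (mod 451)
10^8 ≡ 78^2 = 6084 ≡ 221 (mod 451)
10^16 ≡ 221^2 = 48841 ≡ 133 (mod 451)
10^32 ≡ 133^2 = 17689 ≡ 100 (mod 451)
10^64 ≡ 100^2 = 10000 ≡ 78 (mod 451)
10^128 ≡ 78^2 = 6084 ≡ 221 (mod 451)
10^256 ≡ 221^2 = 48841 ≡ 133 (mod 451)
450 = 256 + 128 + 64 + 2 in binary powers of 2.
So 10^450 ≡ 133 · 221 · 78 · 100 ≡ 1 (mod 451).
Since the result is 1, base 10 gives no evidence that 451 is composite.

1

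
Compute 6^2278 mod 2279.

49

6^1 ≡ 6 (mod 2279)
6^2 ≡ 6^2 = 36 ≡ 36 (mod 2279)
6^4 ≡ 36^2 = 1296 ≡ 1296 (mod 2279)
6^8 ≡ 1296^2 = 1679616 ≡ 2272 (mod 2279)
6^16 ≡ 2272^2 = 5161984 ≡ 49 (mod 2279)
6^32 ≡ 49^2 = 2401 ≡ 122 (mod 2279)
6^64 ≡ 122^2 = 14884 ≡ 1210 (mod 2279)
6^128 ≡ 1210^2 = 1464100 ≡ 982 (mod 2279)
6^256 ≡ 982^2 = 964324 ≡ 307 (mod 2279)
6^512 ≡ 307^2 = 94249 ≡ 810 (mod 2279)
6^1024 ≡ 810^2 = 656100 ≡ 2027 (mod 2279)
6^2048 ≡ 2027^2 = 4108729 ≡ 1971 (mod 2279)
2278 = 2048 + 128 + 64 + 32 + 4 + 2 in binary powers of 2.
So 6^2278 ≡ 1971 · 982 · 1210 · 122 · 1296 · 36 ≡ 49 (mod 2279).
Since 49 ≠ 1, base 6 is a Fermat witness: 2279 is composite.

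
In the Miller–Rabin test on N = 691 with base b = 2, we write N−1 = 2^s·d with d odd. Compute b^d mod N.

690

691 − 1 = 690 = 2^1 · 345, so d = 345.
2^1 ≡ 2 (mod 691)
2^2 ≡ 2^2 = 4 ≡ 4 (mod 691)
2^4 ≡ 4^2 = 16 ≡ 16 (mod 691)
2^8 ≡ 16^2 = 256 ≡ 256 (mod 691)
2^16 ≡ 256^2 = 65536 ≡ 582 (mod 691)
2^32 ≡ 582^2 = 338724 ≡ 134 (mod 691)
2^64 ≡ 134^2 = 17956 ≡ 681 (mod 691)
2^128 ≡ 681^2 = 463761 ≡ 100 (mod 691)
2^256 ≡ 100^2 = 10000 ≡ 326 (mod 691)
345 = 256 + 64 + 16 + 8 + 1 in binary powers of 2.
So 2^345 ≡ 326 · 681 · 582 · 256 · 2 ≡ 690 (mod 691).
Since 2^d ≡ 690 (mod 691), base 2 does not prove 691 composite.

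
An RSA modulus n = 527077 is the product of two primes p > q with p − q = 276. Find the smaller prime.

Since p = q + 276, we have 527077 = q(q + 276), so q² + 276q − 527077 = 0.
Discriminant: 276² + 4·527077 = 76176 + 2108308 = 2184484; √2184484 = 1478.
q = (−276 + 1478)/2 = 601, and p = q + 276 = 877.
Check: 601 · 877 = 527077.

601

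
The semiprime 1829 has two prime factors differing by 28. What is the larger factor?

59

Since p = q + 28, we have 1829 = q(q + 28), so q² + 28q − 1829 = 0.
Discriminant: 28² + 4·1829 = 784 + 7316 = 8100; √8100 = 90.
q = (−28 + 90)/2 = 31, and p = q + 28 = 59.
Check: 31 · 59 = 1829.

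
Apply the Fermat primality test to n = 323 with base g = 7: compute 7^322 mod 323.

83

7^1 ≡ 7 (mod 323)
7^2 ≡ 7^2 = 49 ≡ 49 (mod 323)
7^4 ≡ 49^2 = 2401 ≡ 140 (mod 323)
7^8 ≡ 140^2 = 19600 ≡ 220 (mod 323)
7^16 ≡ 220^2 = 48400 ≡ 273 (mod 323)
7^32 ≡ 273^2 = 74529 ≡ 239 (mod 323)
7^64 ≡ 239^2 = 57121 ≡ 273 (mod 323)
7^128 ≡ 273^2 = 74529 ≡ 239 (mod 323)
7^256 ≡ 239^2 = 57121 ≡ 273 (mod 323)
322 = 256 + 64 + 2 in binary powers of 2.
So 7^322 ≡ 273 · 273 · 49 ≡ 83 (mod 323).
Since 83 ≠ 1, base 7 is a Fermat witness: 323 is composite.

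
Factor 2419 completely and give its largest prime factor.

2419 = 41 · 59
59 is prime.
So 2419 = 41 · 59; the largest prime factor is 59.

59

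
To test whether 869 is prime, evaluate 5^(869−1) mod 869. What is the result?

356

5^1 ≡ 5 (mod 869)
5^2 ≡ 5^2 = 25 ≡ 25 (mod 869)
5^4 ≡ 25^2 = 625 ≡ 625 (mod 869)
5^8 ≡ 625^2 = 390625 ≡ 444 (mod 869)
5^16 ≡ 444^2 = 197136 ≡ 742 (mod 869)
5^32 ≡ 742^2 = 550564 ≡ 487 (mod 869)
5^64 ≡ 487^2 = 237169 ≡ 801 (mod 869)
5^128 ≡ 801^2 = 641601 ≡ 279 (mod 869)
5^256 ≡ 279^2 = 77841 ≡ 500 (mod 869)
5^512 ≡ 500^2 = 250000 ≡ 597 (mod 869)
868 = 512 + 256 + 64 + 32 + 4 in binary powers of 2.
So 5^868 ≡ 597 · 500 · 801 · 487 · 625 ≡ 356 (mod 869).
Since 356 ≠ 1, base 5 is a Fermat witness: 869 is composite.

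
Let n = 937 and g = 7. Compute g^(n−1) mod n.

1

7^1 ≡ 7 (mod 937)
7^2 ≡ 7^2 = 49 ≡ 49 (mod 937)
7^4 ≡ 49^2 = 2401 ≡ 527 (mod 937)
7^8 ≡ 527^2 = 277729 ≡ 377 (mod 937)
7^16 ≡ 377^2 = 142129 ≡ 642 (mod 937)
7^32 ≡ 642^2 = 412164 ≡ 821 (mod 937)
7^64 ≡ 821^2 = 674041 ≡ 338 (mod 937)
7^128 ≡ 338^2 = 114244 ≡ 867 (mod 937)
7^256 ≡ 867^2 = 751689 ≡ 215 (mod 937)
7^512 ≡ 215^2 = 46225 ≡ 312 (mod 937)
936 = 512 + 256 + 128 + 32 + 8 in binary powers of 2.
So 7^936 ≡ 312 · 215 · 867 · 821 · 377 ≡ 1 (mod 937).
Since the result is 1, base 7 gives no evidence that 937 is composite.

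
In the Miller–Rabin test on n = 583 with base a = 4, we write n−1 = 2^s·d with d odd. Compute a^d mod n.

70

583 − 1 = 582 = 2^1 · 291, so d = 291.
4^1 ≡ 4 (mod 583)
4^2 ≡ 4^2 = 16 ≡ 16 (mod 583)
4^4 ≡ 16^2 = 256 ≡ 256 (mod 583)
4^8 ≡ 256^2 = 65536 ≡ 240 (mod 583)
4^16 ≡ 240^2 = 57600 ≡ 466 (mod 583)
4^32 ≡ 466^2 = 217156 ≡ 280 (mod 583)
4^64 ≡ 280^2 = 78400 ≡ 278 (mod 583)
4^128 ≡ 278^2 = 77284 ≡ 328 (mod 583)
4^256 ≡ 328^2 = 107584 ≡ 312 (mod 583)
291 = 256 + 32 + 2 + 1 in binary powers of 2.
So 4^291 ≡ 312 · 280 · 16 · 4 ≡ 70 (mod 583).
Squaring chain: 70; never reaches −1, so base 4 is a Miller–Rabin witness that 583 is composite.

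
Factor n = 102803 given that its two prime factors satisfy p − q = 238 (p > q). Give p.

461

Since p = q + 238, we have 102803 = q(q + 238), so q² + 238q − 102803 = 0.
Discriminant: 238² + 4·102803 = 56644 + 411212 = 467856; √467856 = 684.
q = (−238 + 684)/2 = 223, and p = q + 238 = 461.
Check: 223 · 461 = 102803.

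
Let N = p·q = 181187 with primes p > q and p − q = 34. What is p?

Since p = q + 34, we have 181187 = q(q + 34), so q² + 34q − 181187 = 0.
Discriminant: 34² + 4·181187 = 1156 + 724748 = 725904; √725904 = 852.
q = (−34 + 852)/2 = 409, and p = q + 34 = 443.
Check: 409 · 443 = 181187.

443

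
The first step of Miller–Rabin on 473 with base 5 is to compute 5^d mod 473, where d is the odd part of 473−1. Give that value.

473 − 1 = 472 = 2^3 · 59, so d = 59.
5^1 ≡ 5 (mod 473)
5^2 ≡ 5^2 = 25 ≡ 25 (mod 473)
5^4 ≡ 25^2 = 625 ≡ 152 (mod 473)
5^8 ≡ 152^2 = 23104 ≡ 400 (mod 473)
5^16 ≡ 400^2 = 160000 ≡ 126 (mod 473)
5^32 ≡ 126^2 = 15876 ≡ 267 (mod 473)
59 = 32 + 16 + 8 + 2 + 1 in binary powers of 2.
So 5^59 ≡ 267 · 126 · 400 · 25 · 5 ≡ 372 (mod 473).
Squaring chain: 372 → 268 → 401; never reaches −1, so base 5 is a Miller–Rabin witness that 473 is composite.

372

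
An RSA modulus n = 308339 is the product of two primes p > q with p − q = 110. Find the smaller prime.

503

Since p = q + 110, we have 308339 = q(q + 110), so q² + 110q − 308339 = 0.
Discriminant: 110² + 4·308339 = 12100 + 1233356 = 1245456; √1245456 = 1116.
q = (−110 + 1116)/2 = 503, and p = q + 110 = 613.
Check: 503 · 613 = 308339.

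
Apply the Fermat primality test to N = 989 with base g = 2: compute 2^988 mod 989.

2^1 ≡ 2 (mod 989)
2^2 ≡ 2^2 = 4 ≡ 4 (mod 989)
2^4 ≡ 4^2 = 16 ≡ 16 (mod 989)
2^8 ≡ 16^2 = 256 ≡ 256 (mod 989)
2^16 ≡ 256^2 = 65536 ≡ 262 (mod 989)
2^32 ≡ 262^2 = 68644 ≡ 403 (mod 989)
2^64 ≡ 403^2 = 162409 ≡ 213 (mod 989)
2^128 ≡ 213^2 = 45369 ≡ 864 (mod 989)
2^256 ≡ 864^2 = 746496 ≡ 790 (mod 989)
2^512 ≡ 790^2 = 624100 ≡ 41 (mod 989)
988 = 512 + 256 + 128 + 64 + 16 + 8 + 4 in binary powers of 2.
So 2^988 ≡ 41 · 790 · 864 · 213 · 262 · 256 · 16 ≡ 213 (mod 989).
Since 213 ≠ 1, base 2 is a Fermat witness: 989 is composite.

213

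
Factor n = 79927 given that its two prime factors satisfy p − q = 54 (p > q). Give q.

257

Since p = q + 54, we have 79927 = q(q + 54), so q² + 54q − 79927 = 0.
Discriminant: 54² + 4·79927 = 2916 + 319708 = 322624; √322624 = 568.
q = (−54 + 568)/2 = 257, and p = q + 54 = 311.
Check: 257 · 311 = 79927.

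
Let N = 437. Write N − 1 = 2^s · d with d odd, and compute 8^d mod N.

141

437 − 1 = 436 = 2^2 · 109, so d = 109.
8^1 ≡ 8 (mod 437)
8^2 ≡ 8^2 = 64 ≡ 64 (mod 437)
8^4 ≡ 64^2 = 4096 ≡ 163 (mod 437)
8^8 ≡ 163^2 = 26569 ≡ 349 (mod 437)
8^16 ≡ 349^2 = 121801 ≡ 315 (mod 437)
8^32 ≡ 315^2 = 99225 ≡ 26 (mod 437)
8^64 ≡ 26^2 = 676 ≡ 239 (mod 437)
109 = 64 + 32 + 8 + 4 + 1 in binary powers of 2.
So 8^109 ≡ 239 · 26 · 349 · 163 · 8 ≡ 141 (mod 437).
Squaring chain: 141 → 216; never reaches −1, so base 8 is a Miller–Rabin witness that 437 is composite.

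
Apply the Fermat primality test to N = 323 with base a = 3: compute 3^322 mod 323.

264

3^1 ≡ 3 (mod 323)
3^2 ≡ 3^2 = 9 ≡ 9 (mod 323)
3^4 ≡ 9^2 = 81 ≡ 81 (mod 323)
3^8 ≡ 81^2 = 6561 ≡ 101 (mod 323)
3^16 ≡ 101^2 = 10201 ≡ 188 (mod 323)
3^32 ≡ 188^2 = 35344 ≡ 137 (mod 323)
3^64 ≡ 137^2 = 18769 ≡ 35 (mod 323)
3^128 ≡ 35^2 = 1225 ≡ 256 (mod 323)
3^256 ≡ 256^2 = 65536 ≡ 290 (mod 323)
322 = 256 + 64 + 2 in binary powers of 2.
So 3^322 ≡ 290 · 35 · 9 ≡ 264 (mod 323).
Since 264 ≠ 1, base 3 is a Fermat witness: 323 is composite.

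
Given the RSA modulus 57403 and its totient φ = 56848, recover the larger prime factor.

419

φ(n) = (p−1)(q−1) = n − (p+q) + 1, so p + q = 57403 − 56848 + 1 = 556.
p and q are the roots of t² − 556t + 57403 = 0.
Discriminant: 556² − 4·57403 = 309136 − 229612 = 79524; √79524 = 282.
q = (556 − 282)/2 = 137, p = (556 + 282)/2 = 419.
Check: 137 · 419 = 57403.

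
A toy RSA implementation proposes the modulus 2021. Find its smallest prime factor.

2021 is odd.
Digit sum 5, not divisible by 3.
Ends in 1: not divisible by 5.
7: 2021 = 7·288 + 5
11: 2021 = 11·183 + 8
13: 2021 = 13·155 + 6
17: 2021 = 17·118 + 15
19: 2021 = 19·106 + 7
23: 2021 = 23·87 + 20
29: 2021 = 29·69 + 20
31: 2021 = 31·65 + 6
37: 2021 = 37·54 + 23
41: 2021 = 41·49 + 12
43: 2021 = 43·47

43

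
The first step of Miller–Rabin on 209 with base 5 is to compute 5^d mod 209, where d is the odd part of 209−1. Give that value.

209 − 1 = 208 = 2^4 · 13, so d = 13.
5^1 ≡ 5 (mod 209)
5^2 ≡ 5^2 = 25 ≡ 25 (mod 209)
5^4 ≡ 25^2 = 625 ≡ 207 (mod 209)
5^8 ≡ 207^2 = 42849 ≡ 4 (mod 209)
13 = 8 + 4 + 1 in binary powers of 2.
So 5^13 ≡ 4 · 207 · 5 ≡ 169 (mod 209).
Squaring chain: 169 → 137 → 168 → 9; never reaches −1, so base 5 is a Miller–Rabin witness that 209 is composite.

169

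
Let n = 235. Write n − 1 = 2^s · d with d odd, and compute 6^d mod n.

235 − 1 = 234 = 2^1 · 117, so d = 117.
6^1 ≡ 6 (mod 235)
6^2 ≡ 6^2 = 36 ≡ 36 (mod 235)
6^4 ≡ 36^2 = 1296 ≡ 121 (mod 235)
6^8 ≡ 121^2 = 14641 ≡ 71 (mod 235)
6^16 ≡ 71^2 = 5041 ≡ 106 (mod 235)
6^32 ≡ 106^2 = 11236 ≡ 191 (mod 235)
6^64 ≡ 191^2 = 36481 ≡ 56 (mod 235)
117 = 64 + 32 + 16 + 4 + 1 in binary powers of 2.
So 6^117 ≡ 56 · 191 · 106 · 121 · 6 ≡ 36 (mod 235).
Squaring chain: 36; never reaches −1, so base 6 is a Miller–Rabin witness that 235 is composite.

36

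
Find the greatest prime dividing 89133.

73

89133 = 3 · 29711
29711 = 11 · 2701
2701 = 37 · 73
73 is prime.
So 89133 = 3 · 11 · 37 · 73; the largest prime factor is 73.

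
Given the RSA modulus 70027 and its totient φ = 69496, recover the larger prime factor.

293

φ(n) = (p−1)(q−1) = n − (p+q) + 1, so p + q = 70027 − 69496 + 1 = 532.
p and q are the roots of t² − 532t + 70027 = 0.
Discriminant: 532² − 4·70027 = 283024 − 280108 = 2916; √2916 = 54.
q = (532 − 54)/2 = 239, p = (532 + 54)/2 = 293.
Check: 239 · 293 = 70027.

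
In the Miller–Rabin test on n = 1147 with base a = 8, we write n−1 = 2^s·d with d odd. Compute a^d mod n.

450

1147 − 1 = 1146 = 2^1 · 573, so d = 573.
8^1 ≡ 8 (mod 1147)
8^2 ≡ 8^2 = 64 ≡ 64 (mod 1147)
8^4 ≡ 64^2 = 4096 ≡ 655 (mod 1147)
8^8 ≡ 655^2 = 429025 ≡ 47 (mod 1147)
8^16 ≡ 47^2 = 2209 ≡ 1062 (mod 1147)
8^32 ≡ 1062^2 = 1127844 ≡ 343 (mod 1147)
8^64 ≡ 343^2 = 117649 ≡ 655 (mod 1147)
8^128 ≡ 655^2 = 429025 ≡ 47 (mod 1147)
8^256 ≡ 47^2 = 2209 ≡ 1062 (mod 1147)
8^512 ≡ 1062^2 = 1127844 ≡ 343 (mod 1147)
573 = 512 + 32 + 16 + 8 + 4 + 1 in binary powers of 2.
So 8^573 ≡ 343 · 343 · 1062 · 47 · 655 · 8 ≡ 450 (mod 1147).
Squaring chain: 450; never reaches −1, so base 8 is a Miller–Rabin witness that 1147 is composite.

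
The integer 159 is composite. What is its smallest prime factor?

3

159 is odd.
Digit sum 15, divisible by 3.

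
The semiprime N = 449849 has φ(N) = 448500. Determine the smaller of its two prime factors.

599

φ(n) = (p−1)(q−1) = n − (p+q) + 1, so p + q = 449849 − 448500 + 1 = 1350.
p and q are the roots of t² − 1350t + 449849 = 0.
Discriminant: 1350² − 4·449849 = 1822500 − 1799396 = 23104; √23104 = 152.
q = (1350 − 152)/2 = 599, p = (1350 + 152)/2 = 751.
Check: 599 · 751 = 449849.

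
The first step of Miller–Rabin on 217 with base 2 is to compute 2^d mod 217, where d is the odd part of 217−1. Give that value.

190

217 − 1 = 216 = 2^3 · 27, so d = 27.
2^1 ≡ 2 (mod 217)
2^2 ≡ 2^2 = 4 ≡ 4 (mod 217)
2^4 ≡ 4^2 = 16 ≡ 16 (mod 217)
2^8 ≡ 16^2 = 256 ≡ 39 (mod 217)
2^16 ≡ 39^2 = 1521 ≡ 2 (mod 217)
27 = 16 + 8 + 2 + 1 in binary powers of 2.
So 2^27 ≡ 2 · 39 · 4 · 2 ≡ 190 (mod 217).
Squaring chain: 190 → 78 → 8; never reaches −1, so base 2 is a Miller–Rabin witness that 217 is composite.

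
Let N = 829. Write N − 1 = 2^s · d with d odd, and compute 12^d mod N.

829 − 1 = 828 = 2^2 · 207, so d = 207.
12^1 ≡ 12 (mod 829)
12^2 ≡ 12^2 = 144 ≡ 144 (mod 829)
12^4 ≡ 144^2 = 20736 ≡ 11 (mod 829)
12^8 ≡ 11^2 = 121 ≡ 121 (mod 829)
12^16 ≡ 121^2 = 14641 ≡ 548 (mod 829)
12^32 ≡ 548^2 = 300304 ≡ 206 (mod 829)
12^64 ≡ 206^2 = 42436 ≡ 157 (mod 829)
12^128 ≡ 157^2 = 24649 ≡ 608 (mod 829)
207 = 128 + 64 + 8 + 4 + 2 + 1 in binary powers of 2.
So 12^207 ≡ 608 · 157 · 121 · 11 · 144 · 12 ≡ 828 (mod 829).
Since 12^d ≡ 828 (mod 829), base 12 does not prove 829 composite.

828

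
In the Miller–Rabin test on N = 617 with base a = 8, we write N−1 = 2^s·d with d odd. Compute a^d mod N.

617 − 1 = 616 = 2^3 · 77, so d = 77.
8^1 ≡ 8 (mod 617)
8^2 ≡ 8^2 = 64 ≡ 64 (mod 617)
8^4 ≡ 64^2 = 4096 ≡ 394 (mod 617)
8^8 ≡ 394^2 = 155236 ≡ 369 (mod 617)
8^16 ≡ 369^2 = 136161 ≡ 421 (mod 617)
8^32 ≡ 421^2 = 177241 ≡ 162 (mod 617)
8^64 ≡ 162^2 = 26244 ≡ 330 (mod 617)
77 = 64 + 8 + 4 + 1 in binary powers of 2.
So 8^77 ≡ 330 · 369 · 394 · 8 ≡ 616 (mod 617).
Since 8^d ≡ 616 (mod 617), base 8 does not prove 617 composite.

616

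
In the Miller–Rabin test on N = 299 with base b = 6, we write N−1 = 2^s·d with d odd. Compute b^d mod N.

299 − 1 = 298 = 2^1 · 149, so d = 149.
6^1 ≡ 6 (mod 299)
6^2 ≡ 6^2 = 36 ≡ 36 (mod 299)
6^4 ≡ 36^2 = 1296 ≡ 100 (mod 299)
6^8 ≡ 100^2 = 10000 ≡ 133 (mod 299)
6^16 ≡ 133^2 = 17689 ≡ 48 (mod 299)
6^32 ≡ 48^2 = 2304 ≡ 211 (mod 299)
6^64 ≡ 211^2 = 44521 ≡ 269 (mod 299)
6^128 ≡ 269^2 = 72361 ≡ 3 (mod 299)
149 = 128 + 16 + 4 + 1 in binary powers of 2.
So 6^149 ≡ 3 · 48 · 100 · 6 ≡ 288 (mod 299).
Squaring chain: 288; never reaches −1, so base 6 is a Miller–Rabin witness that 299 is composite.

288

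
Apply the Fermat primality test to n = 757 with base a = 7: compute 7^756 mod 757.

7^1 ≡ 7 (mod 757)
7^2 ≡ 7^2 = 49 ≡ 49 (mod 757)
7^4 ≡ 49^2 = 2401 ≡ 130 (mod 757)
7^8 ≡ 130^2 = 16900 ≡ 246 (mod 757)
7^16 ≡ 246^2 = 60516 ≡ 713 (mod 757)
7^32 ≡ 713^2 = 508369 ≡ 422 (mod 757)
7^64 ≡ 422^2 = 178084 ≡ 189 (mod 757)
7^128 ≡ 189^2 = 35721 ≡ 142 (mod 757)
7^256 ≡ 142^2 = 20164 ≡ 482 (mod 757)
7^512 ≡ 482^2 = 232324 ≡ 682 (mod 757)
756 = 512 + 128 + 64 + 32 + 16 + 4 in binary powers of 2.
So 7^756 ≡ 682 · 142 · 189 · 422 · 713 · 130 ≡ 1 (mod 757).
Since the result is 1, base 7 gives no evidence that 757 is composite.

1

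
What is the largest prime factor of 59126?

59126 = 2 · 29563
29563 = 17 · 1739
1739 = 37 · 47
47 is prime.
So 59126 = 2 · 17 · 37 · 47; the largest prime factor is 47.

47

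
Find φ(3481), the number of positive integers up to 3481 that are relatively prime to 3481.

3422

Factor: 3481 = 59^2.
φ(3481) = 59^1·(59−1) = 3422.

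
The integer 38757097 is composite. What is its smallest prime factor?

89

38757097 is odd.
Digit sum 46, not divisible by 3.
Ends in 7: not divisible by 5.
7: 38757097 = 7·5536728 + 1
11: 38757097 = 11·3523372 + 5
13: 38757097 = 13·2981315 + 2
17: 38757097 = 17·2279829 + 4
19: 38757097 = 19·2039847 + 4
23: 38757097 = 23·1685091 + 4
29: 38757097 = 29·1336451 + 18
31: 38757097 = 31·1250228 + 29
37: 38757097 = 37·1047489 + 4
41: 38757097 = 41·945295 + 2
43: 38757097 = 43·901327 + 36
47: 38757097 = 47·824619 + 4
53: 38757097 = 53·731265 + 52
59: 38757097 = 59·656899 + 56
61: 38757097 = 61·635362 + 15
67: 38757097 = 67·578464 + 9
71: 38757097 = 71·545874 + 43
73: 38757097 = 73·530919 + 10
79: 38757097 = 79·490596 + 13
83: 38757097 = 83·466952 + 81
89: 38757097 = 89·435473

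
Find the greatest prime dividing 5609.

5609 = 71 · 79
79 is prime.
So 5609 = 71 · 79; the largest prime factor is 79.

79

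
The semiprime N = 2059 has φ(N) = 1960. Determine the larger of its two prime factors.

71

φ(n) = (p−1)(q−1) = n − (p+q) + 1, so p + q = 2059 − 1960 + 1 = 100.
p and q are the roots of t² − 100t + 2059 = 0.
Discriminant: 100² − 4·2059 = 10000 − 8236 = 1764; √1764 = 42.
q = (100 − 42)/2 = 29, p = (100 + 42)/2 = 71.
Check: 29 · 71 = 2059.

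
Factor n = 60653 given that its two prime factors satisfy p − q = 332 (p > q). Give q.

Since p = q + 332, we have 60653 = q(q + 332), so q² + 332q − 60653 = 0.
Discriminant: 332² + 4·60653 = 110224 + 242612 = 352836; √352836 = 594.
q = (−332 + 594)/2 = 131, and p = q + 332 = 463.
Check: 131 · 463 = 60653.

131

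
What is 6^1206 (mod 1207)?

535

6^1 ≡ 6 (mod 1207)
6^2 ≡ 6^2 = 36 ≡ 36 (mod 1207)
6^4 ≡ 36^2 = 1296 ≡ 89 (mod 1207)
6^8 ≡ 89^2 = 7921 ≡ 679 (mod 1207)
6^16 ≡ 679^2 = 461041 ≡ 1174 (mod 1207)
6^32 ≡ 1174^2 = 1378276 ≡ 1089 (mod 1207)
6^64 ≡ 1089^2 = 1185921 ≡ 647 (mod 1207)
6^128 ≡ 647^2 = 418609 ≡ 987 (mod 1207)
6^256 ≡ 987^2 = 974169 ≡ 120 (mod 1207)
6^512 ≡ 120^2 = 14400 ≡ 1123 (mod 1207)
6^1024 ≡ 1123^2 = 1261129 ≡ 1021 (mod 1207)
1206 = 1024 + 128 + 32 + 16 + 4 + 2 in binary powers of 2.
So 6^1206 ≡ 1021 · 987 · 1089 · 1174 · 89 · 36 ≡ 535 (mod 1207).
Since 535 ≠ 1, base 6 is a Fermat witness: 1207 is composite.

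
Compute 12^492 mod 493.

12^1 ≡ 12 (mod 493)
12^2 ≡ 12^2 = 144 ≡ 144 (mod 493)
12^4 ≡ 144^2 = 20736 ≡ 30 (mod 493)
12^8 ≡ 30^2 = 900 ≡ 407 (mod 493)
12^16 ≡ 407^2 = 165649 ≡ 1 (mod 493)
12^32 ≡ 1^2 = 1 ≡ 1 (mod 493)
12^64 ≡ 1^2 = 1 ≡ 1 (mod 493)
12^128 ≡ 1^2 = 1 ≡ 1 (mod 493)
12^256 ≡ 1^2 = 1 ≡ 1 (mod 493)
492 = 256 + 128 + 64 + 32 + 8 + 4 in binary powers of 2.
So 12^492 ≡ 1 · 1 · 1 · 1 · 407 · 30 ≡ 378 (mod 493).
Since 378 ≠ 1, base 12 is a Fermat witness: 493 is composite.

378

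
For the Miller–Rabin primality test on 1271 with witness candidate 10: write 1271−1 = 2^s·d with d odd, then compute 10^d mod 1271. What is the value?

862

1271 − 1 = 1270 = 2^1 · 635, so d = 635.
10^1 ≡ 10 (mod 1271)
10^2 ≡ 10^2 = 100 ≡ 100 (mod 1271)
10^4 ≡ 100^2 = 10000 ≡ 1103 (mod 1271)
10^8 ≡ 1103^2 = 1216609 ≡ 262 (mod 1271)
10^16 ≡ 262^2 = 68644 ≡ 10 (mod 1271)
10^32 ≡ 10^2 = 100 ≡ 100 (mod 1271)
10^64 ≡ 100^2 = 10000 ≡ 1103 (mod 1271)
10^128 ≡ 1103^2 = 1216609 ≡ 262 (mod 1271)
10^256 ≡ 262^2 = 68644 ≡ 10 (mod 1271)
10^512 ≡ 10^2 = 100 ≡ 100 (mod 1271)
635 = 512 + 64 + 32 + 16 + 8 + 2 + 1 in binary powers of 2.
So 10^635 ≡ 100 · 1103 · 100 · 10 · 262 · 100 · 10 ≡ 862 (mod 1271).
Squaring chain: 862; never reaches −1, so base 10 is a Miller–Rabin witness that 1271 is composite.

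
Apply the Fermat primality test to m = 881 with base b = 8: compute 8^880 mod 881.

1

8^1 ≡ 8 (mod 881)
8^2 ≡ 8^2 = 64 ≡ 64 (mod 881)
8^4 ≡ 64^2 = 4096 ≡ 572 (mod 881)
8^8 ≡ 572^2 = 327184 ≡ 333 (mod 881)
8^16 ≡ 333^2 = 110889 ≡ 764 (mod 881)
8^32 ≡ 764^2 = 583696 ≡ 474 (mod 881)
8^64 ≡ 474^2 = 224676 ≡ 21 (mod 881)
8^128 ≡ 21^2 = 441 ≡ 441 (mod 881)
8^256 ≡ 441^2 = 194481 ≡ 661 (mod 881)
8^512 ≡ 661^2 = 436921 ≡ 826 (mod 881)
880 = 512 + 256 + 64 + 32 + 16 in binary powers of 2.
So 8^880 ≡ 826 · 661 · 21 · 474 · 764 ≡ 1 (mod 881).
Since the result is 1, base 8 gives no evidence that 881 is composite.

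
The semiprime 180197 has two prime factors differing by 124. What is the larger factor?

Since p = q + 124, we have 180197 = q(q + 124), so q² + 124q − 180197 = 0.
Discriminant: 124² + 4·180197 = 15376 + 720788 = 736164; √736164 = 858.
q = (−124 + 858)/2 = 367, and p = q + 124 = 491.
Check: 367 · 491 = 180197.

491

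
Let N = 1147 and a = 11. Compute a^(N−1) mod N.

593

11^1 ≡ 11 (mod 1147)
11^2 ≡ 11^2 = 121 ≡ 121 (mod 1147)
11^4 ≡ 121^2 = 14641 ≡ 877 (mod 1147)
11^8 ≡ 877^2 = 769129 ≡ 639 (mod 1147)
11^16 ≡ 639^2 = 408321 ≡ 1136 (mod 1147)
11^32 ≡ 1136^2 = 1290496 ≡ 121 (mod 1147)
11^64 ≡ 121^2 = 14641 ≡ 877 (mod 1147)
11^128 ≡ 877^2 = 769129 ≡ 639 (mod 1147)
11^256 ≡ 639^2 = 408321 ≡ 1136 (mod 1147)
11^512 ≡ 1136^2 = 1290496 ≡ 121 (mod 1147)
11^1024 ≡ 121^2 = 14641 ≡ 877 (mod 1147)
1146 = 1024 + 64 + 32 + 16 + 8 + 2 in binary powers of 2.
So 11^1146 ≡ 877 · 877 · 121 · 1136 · 639 · 121 ≡ 593 (mod 1147).
Since 593 ≠ 1, base 11 is a Fermat witness: 1147 is composite.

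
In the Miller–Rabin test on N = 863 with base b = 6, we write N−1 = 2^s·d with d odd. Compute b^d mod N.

1

863 − 1 = 862 = 2^1 · 431, so d = 431.
6^1 ≡ 6 (mod 863)
6^2 ≡ 6^2 = 36 ≡ 36 (mod 863)
6^4 ≡ 36^2 = 1296 ≡ 433 (mod 863)
6^8 ≡ 433^2 = 187489 ≡ 218 (mod 863)
6^16 ≡ 218^2 = 47524 ≡ 59 (mod 863)
6^32 ≡ 59^2 = 3481 ≡ 29 (mod 863)
6^64 ≡ 29^2 = 841 ≡ 841 (mod 863)
6^128 ≡ 841^2 = 707281 ≡ 484 (mod 863)
6^256 ≡ 484^2 = 234256 ≡ 383 (mod 863)
431 = 256 + 128 + 32 + 8 + 4 + 2 + 1 in binary powers of 2.
So 6^431 ≡ 383 · 484 · 29 · 218 · 433 · 36 · 6 ≡ 1 (mod 863).
Since 6^d ≡ 1 (mod 863), base 6 does not prove 863 composite.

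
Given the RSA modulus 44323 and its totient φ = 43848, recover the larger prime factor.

φ(n) = (p−1)(q−1) = n − (p+q) + 1, so p + q = 44323 − 43848 + 1 = 476.
p and q are the roots of t² − 476t + 44323 = 0.
Discriminant: 476² − 4·44323 = 226576 − 177292 = 49284; √49284 = 222.
q = (476 − 222)/2 = 127, p = (476 + 222)/2 = 349.
Check: 127 · 349 = 44323.

349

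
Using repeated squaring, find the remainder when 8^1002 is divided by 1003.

8^1 ≡ 8 (mod 1003)
8^2 ≡ 8^2 = 64 ≡ 64 (mod 1003)
8^4 ≡ 64^2 = 4096 ≡ 84 (mod 1003)
8^8 ≡ 84^2 = 7056 ≡ 35 (mod 1003)
8^16 ≡ 35^2 = 1225 ≡ 222 (mod 1003)
8^32 ≡ 222^2 = 49284 ≡ 137 (mod 1003)
8^64 ≡ 137^2 = 18769 ≡ 715 (mod 1003)
8^128 ≡ 715^2 = 511225 ≡ 698 (mod 1003)
8^256 ≡ 698^2 = 487204 ≡ 749 (mod 1003)
8^512 ≡ 749^2 = 561001 ≡ 324 (mod 1003)
1002 = 512 + 256 + 128 + 64 + 32 + 8 + 2 in binary powers of 2.
So 8^1002 ≡ 324 · 749 · 698 · 715 · 137 · 35 · 64 ≡ 812 (mod 1003).
Since 812 ≠ 1, base 8 is a Fermat witness: 1003 is composite.

812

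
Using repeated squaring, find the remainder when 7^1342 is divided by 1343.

722

7^1 ≡ 7 (mod 1343)
7^2 ≡ 7^2 = 49 ≡ 49 (mod 1343)
7^4 ≡ 49^2 = 2401 ≡ 1058 (mod 1343)
7^8 ≡ 1058^2 = 1119364 ≡ 645 (mod 1343)
7^16 ≡ 645^2 = 416025 ≡ 1038 (mod 1343)
7^32 ≡ 1038^2 = 1077444 ≡ 358 (mod 1343)
7^64 ≡ 358^2 = 128164 ≡ 579 (mod 1343)
7^128 ≡ 579^2 = 335241 ≡ 834 (mod 1343)
7^256 ≡ 834^2 = 695556 ≡ 1225 (mod 1343)
7^512 ≡ 1225^2 = 1500625 ≡ 494 (mod 1343)
7^1024 ≡ 494^2 = 244036 ≡ 953 (mod 1343)
1342 = 1024 + 256 + 32 + 16 + 8 + 4 + 2 in binary powers of 2.
So 7^1342 ≡ 953 · 1225 · 358 · 1038 · 645 · 1058 · 49 ≡ 722 (mod 1343).
Since 722 ≠ 1, base 7 is a Fermat witness: 1343 is composite.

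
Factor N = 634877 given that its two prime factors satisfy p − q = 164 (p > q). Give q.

719

Since p = q + 164, we have 634877 = q(q + 164), so q² + 164q − 634877 = 0.
Discriminant: 164² + 4·634877 = 26896 + 2539508 = 2566404; √2566404 = 1602.
q = (−164 + 1602)/2 = 719, and p = q + 164 = 883.
Check: 719 · 883 = 634877.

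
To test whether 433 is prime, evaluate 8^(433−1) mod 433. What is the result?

8^1 ≡ 8 (mod 433)
8^2 ≡ 8^2 = 64 ≡ 64 (mod 433)
8^4 ≡ 64^2 = 4096 ≡ 199 (mod 433)
8^8 ≡ 199^2 = 39601 ≡ 198 (mod 433)
8^16 ≡ 198^2 = 39204 ≡ 234 (mod 433)
8^32 ≡ 234^2 = 54756 ≡ 198 (mod 433)
8^64 ≡ 198^2 = 39204 ≡ 234 (mod 433)
8^128 ≡ 234^2 = 54756 ≡ 198 (mod 433)
8^256 ≡ 198^2 = 39204 ≡ 234 (mod 433)
432 = 256 + 128 + 32 + 16 in binary powers of 2.
So 8^432 ≡ 234 · 198 · 198 · 234 ≡ 1 (mod 433).
Since the result is 1, base 8 gives no evidence that 433 is composite.

1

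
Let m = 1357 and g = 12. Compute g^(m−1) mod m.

1130

12^1 ≡ 12 (mod 1357)
12^2 ≡ 12^2 = 144 ≡ 144 (mod 1357)
12^4 ≡ 144^2 = 20736 ≡ 381 (mod 1357)
12^8 ≡ 381^2 = 145161 ≡ 1319 (mod 1357)
12^16 ≡ 1319^2 = 1739761 ≡ 87 (mod 1357)
12^32 ≡ 87^2 = 7569 ≡ 784 (mod 1357)
12^64 ≡ 784^2 = 614656 ≡ 1292 (mod 1357)
12^128 ≡ 1292^2 = 1669264 ≡ 154 (mod 1357)
12^256 ≡ 154^2 = 23716 ≡ 647 (mod 1357)
12^512 ≡ 647^2 = 418609 ≡ 653 (mod 1357)
12^1024 ≡ 653^2 = 426409 ≡ 311 (mod 1357)
1356 = 1024 + 256 + 64 + 8 + 4 in binary powers of 2.
So 12^1356 ≡ 311 · 647 · 1292 · 1319 · 381 ≡ 1130 (mod 1357).
Since 1130 ≠ 1, base 12 is a Fermat witness: 1357 is composite.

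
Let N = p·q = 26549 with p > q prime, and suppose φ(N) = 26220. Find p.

191

φ(n) = (p−1)(q−1) = n − (p+q) + 1, so p + q = 26549 − 26220 + 1 = 330.
p and q are the roots of t² − 330t + 26549 = 0.
Discriminant: 330² − 4·26549 = 108900 − 106196 = 2704; √2704 = 52.
q = (330 − 52)/2 = 139, p = (330 + 52)/2 = 191.
Check: 139 · 191 = 26549.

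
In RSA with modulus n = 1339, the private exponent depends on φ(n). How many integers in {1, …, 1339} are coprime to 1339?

Factor: 1339 = 13 · 103.
φ(1339) = (13−1) · (103−1) = 12 · 102 = 1224.

1224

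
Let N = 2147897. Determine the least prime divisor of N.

2147897 is odd.
Digit sum 38, not divisible by 3.
Ends in 7: not divisible by 5.
7: 2147897 = 7·306842 + 3
11: 2147897 = 11·195263 + 4
13: 2147897 = 13·165222 + 11
17: 2147897 = 17·126346 + 15
19: 2147897 = 19·113047 + 4
23: 2147897 = 23·93386 + 19
29: 2147897 = 29·74065 + 12
31: 2147897 = 31·69287

31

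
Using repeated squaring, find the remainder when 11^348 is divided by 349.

11^1 ≡ 11 (mod 349)
11^2 ≡ 11^2 = 121 ≡ 121 (mod 349)
11^4 ≡ 121^2 = 14641 ≡ 332 (mod 349)
11^8 ≡ 332^2 = 110224 ≡ 289 (mod 349)
11^16 ≡ 289^2 = 83521 ≡ 110 (mod 349)
11^32 ≡ 110^2 = 12100 ≡ 234 (mod 349)
11^64 ≡ 234^2 = 54756 ≡ 312 (mod 349)
11^128 ≡ 312^2 = 97344 ≡ 322 (mod 349)
11^256 ≡ 322^2 = 103684 ≡ 31 (mod 349)
348 = 256 + 64 + 16 + 8 + 4 in binary powers of 2.
So 11^348 ≡ 31 · 312 · 110 · 289 · 332 ≡ 1 (mod 349).
Since the result is 1, base 11 gives no evidence that 349 is composite.

1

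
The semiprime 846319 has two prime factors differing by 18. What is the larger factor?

929

Since p = q + 18, we have 846319 = q(q + 18), so q² + 18q − 846319 = 0.
Discriminant: 18² + 4·846319 = 324 + 3385276 = 3385600; √3385600 = 1840.
q = (−18 + 1840)/2 = 911, and p = q + 18 = 929.
Check: 911 · 929 = 846319.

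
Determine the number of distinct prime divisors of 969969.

969969 = 3 · 323323
323323 = 7 · 46189
46189 = 11 · 4199
4199 = 13 · 323
323 = 17 · 19
969969 = 3 · 7 · 11 · 13 · 17 · 19, which has 6 distinct prime factors.

6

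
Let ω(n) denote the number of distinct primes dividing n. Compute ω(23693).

23693 = 19 · 1247
1247 = 29 · 43
23693 = 19 · 29 · 43, which has 3 distinct prime factors.

3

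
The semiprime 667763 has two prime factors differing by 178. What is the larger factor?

Since p = q + 178, we have 667763 = q(q + 178), so q² + 178q − 667763 = 0.
Discriminant: 178² + 4·667763 = 31684 + 2671052 = 2702736; √2702736 = 1644.
q = (−178 + 1644)/2 = 733, and p = q + 178 = 911.
Check: 733 · 911 = 667763.

911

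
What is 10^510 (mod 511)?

10^1 ≡ 10 (mod 511)
10^2 ≡ 10^2 = 100 ≡ 100 (mod 511)
10^4 ≡ 100^2 = 10000 ≡ 291 (mod 511)
10^8 ≡ 291^2 = 84681 ≡ 366 (mod 511)
10^16 ≡ 366^2 = 133956 ≡ 74 (mod 511)
10^32 ≡ 74^2 = 5476 ≡ 366 (mod 511)
10^64 ≡ 366^2 = 133956 ≡ 74 (mod 511)
10^128 ≡ 74^2 = 5476 ≡ 366 (mod 511)
10^256 ≡ 366^2 = 133956 ≡ 74 (mod 511)
510 = 256 + 128 + 64 + 32 + 16 + 8 + 4 + 2 in binary powers of 2.
So 10^510 ≡ 74 · 366 · 74 · 366 · 74 · 366 · 291 · 100 ≡ 484 (mod 511).
Since 484 ≠ 1, base 10 is a Fermat witness: 511 is composite.

484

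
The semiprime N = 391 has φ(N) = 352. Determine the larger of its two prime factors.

23

φ(n) = (p−1)(q−1) = n − (p+q) + 1, so p + q = 391 − 352 + 1 = 40.
p and q are the roots of t² − 40t + 391 = 0.
Discriminant: 40² − 4·391 = 1600 − 1564 = 36; √36 = 6.
q = (40 − 6)/2 = 17, p = (40 + 6)/2 = 23.
Check: 17 · 23 = 391.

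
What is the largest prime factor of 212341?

61

212341 = 59 · 3599
3599 = 59 · 61
61 is prime.
So 212341 = 59^2 · 61; the largest prime factor is 61.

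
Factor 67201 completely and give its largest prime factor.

67

67201 = 17 · 3953
3953 = 59 · 67
67 is prime.
So 67201 = 17 · 59 · 67; the largest prime factor is 67.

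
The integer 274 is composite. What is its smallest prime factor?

274 is even: 2 divides it.

2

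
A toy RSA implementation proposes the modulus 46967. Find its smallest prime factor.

67

46967 is odd.
Digit sum 32, not divisible by 3.
Ends in 7: not divisible by 5.
7: 46967 = 7·6709 + 4
11: 46967 = 11·4269 + 8
13: 46967 = 13·3612 + 11
17: 46967 = 17·2762 + 13
19: 46967 = 19·2471 + 18
23: 46967 = 23·2042 + 1
29: 46967 = 29·1619 + 16
31: 46967 = 31·1515 + 2
37: 46967 = 37·1269 + 14
41: 46967 = 41·1145 + 22
43: 46967 = 43·1092 + 11
47: 46967 = 47·999 + 14
53: 46967 = 53·886 + 9
59: 46967 = 59·796 + 3
61: 46967 = 61·769 + 58
67: 46967 = 67·701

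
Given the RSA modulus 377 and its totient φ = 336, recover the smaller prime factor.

φ(n) = (p−1)(q−1) = n − (p+q) + 1, so p + q = 377 − 336 + 1 = 42.
p and q are the roots of t² − 42t + 377 = 0.
Discriminant: 42² − 4·377 = 1764 − 1508 = 256; √256 = 16.
q = (42 − 16)/2 = 13, p = (42 + 16)/2 = 29.
Check: 13 · 29 = 377.

13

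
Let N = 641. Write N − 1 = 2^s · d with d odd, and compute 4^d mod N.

641 − 1 = 640 = 2^7 · 5, so d = 5.
4^1 ≡ 4 (mod 641)
4^2 ≡ 4^2 = 16 ≡ 16 (mod 641)
4^4 ≡ 16^2 = 256 ≡ 256 (mod 641)
5 = 4 + 1 in binary powers of 2.
So 4^5 ≡ 256 · 4 ≡ 383 (mod 641).
Squaring chain: 383 → 541 → 385 → 154 → 640 → 1 → 1; reaches −1, so base 4 does not prove 641 composite.

383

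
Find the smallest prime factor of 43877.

43877 is odd.
Digit sum 29, not divisible by 3.
Ends in 7: not divisible by 5.
7: 43877 = 7·6268 + 1
11: 43877 = 11·3988 + 9
13: 43877 = 13·3375 + 2
17: 43877 = 17·2581

17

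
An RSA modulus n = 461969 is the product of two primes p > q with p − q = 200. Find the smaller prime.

Since p = q + 200, we have 461969 = q(q + 200), so q² + 200q − 461969 = 0.
Discriminant: 200² + 4·461969 = 40000 + 1847876 = 1887876; √1887876 = 1374.
q = (−200 + 1374)/2 = 587, and p = q + 200 = 787.
Check: 587 · 787 = 461969.

587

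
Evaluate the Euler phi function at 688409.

662400

Factor: 688409 = 47 · 97 · 151.
φ(688409) = (47−1) · (97−1) · (151−1) = 46 · 96 · 150 = 662400.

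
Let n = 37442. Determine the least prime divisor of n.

2

37442 is even: 2 divides it.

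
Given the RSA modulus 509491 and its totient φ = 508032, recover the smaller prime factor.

577

φ(n) = (p−1)(q−1) = n − (p+q) + 1, so p + q = 509491 − 508032 + 1 = 1460.
p and q are the roots of t² − 1460t + 509491 = 0.
Discriminant: 1460² − 4·509491 = 2131600 − 2037964 = 93636; √93636 = 306.
q = (1460 − 306)/2 = 577, p = (1460 + 306)/2 = 883.
Check: 577 · 883 = 509491.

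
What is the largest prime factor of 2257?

61

2257 = 37 · 61
61 is prime.
So 2257 = 37 · 61; the largest prime factor is 61.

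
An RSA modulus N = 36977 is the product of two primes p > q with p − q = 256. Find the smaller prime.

Since p = q + 256, we have 36977 = q(q + 256), so q² + 256q − 36977 = 0.
Discriminant: 256² + 4·36977 = 65536 + 147908 = 213444; √213444 = 462.
q = (−256 + 462)/2 = 103, and p = q + 256 = 359.
Check: 103 · 359 = 36977.

103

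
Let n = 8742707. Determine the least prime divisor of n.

97

8742707 is odd.
Digit sum 35, not divisible by 3.
Ends in 7: not divisible by 5.
7: 8742707 = 7·1248958 + 1
11: 8742707 = 11·794791 + 6
13: 8742707 = 13·672515 + 12
17: 8742707 = 17·514276 + 15
19: 8742707 = 19·460142 + 9
23: 8742707 = 23·380117 + 16
29: 8742707 = 29·301472 + 19
31: 8742707 = 31·282022 + 25
37: 8742707 = 37·236289 + 14
41: 8742707 = 41·213236 + 31
43: 8742707 = 43·203318 + 33
47: 8742707 = 47·186015 + 2
53: 8742707 = 53·164956 + 39
59: 8742707 = 59·148181 + 28
61: 8742707 = 61·143323 + 4
67: 8742707 = 67·130488 + 11
71: 8742707 = 71·123136 + 51
73: 8742707 = 73·119763 + 8
79: 8742707 = 79·110667 + 14
83: 8742707 = 83·105333 + 68
89: 8742707 = 89·98232 + 59
97: 8742707 = 97·90131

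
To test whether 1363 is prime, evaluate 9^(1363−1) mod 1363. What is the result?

9^1 ≡ 9 (mod 1363)
9^2 ≡ 9^2 = 81 ≡ 81 (mod 1363)
9^4 ≡ 81^2 = 6561 ≡ 1109 (mod 1363)
9^8 ≡ 1109^2 = 1229881 ≡ 455 (mod 1363)
9^16 ≡ 455^2 = 207025 ≡ 1212 (mod 1363)
9^32 ≡ 1212^2 = 1468944 ≡ 993 (mod 1363)
9^64 ≡ 993^2 = 986049 ≡ 600 (mod 1363)
9^128 ≡ 600^2 = 360000 ≡ 168 (mod 1363)
9^256 ≡ 168^2 = 28224 ≡ 964 (mod 1363)
9^512 ≡ 964^2 = 929296 ≡ 1093 (mod 1363)
9^1024 ≡ 1093^2 = 1194649 ≡ 661 (mod 1363)
1362 = 1024 + 256 + 64 + 16 + 2 in binary powers of 2.
So 9^1362 ≡ 661 · 964 · 600 · 1212 · 81 ≡ 1051 (mod 1363).
Since 1051 ≠ 1, base 9 is a Fermat witness: 1363 is composite.

1051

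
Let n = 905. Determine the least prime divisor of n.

5

905 is odd.
Digit sum 14, not divisible by 3.
Ends in 5: divisible by 5.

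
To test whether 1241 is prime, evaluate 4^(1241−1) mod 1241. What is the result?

4^1 ≡ 4 (mod 1241)
4^2 ≡ 4^2 = 16 ≡ 16 (mod 1241)
4^4 ≡ 16^2 = 256 ≡ 256 (mod 1241)
4^8 ≡ 256^2 = 65536 ≡ 1004 (mod 1241)
4^16 ≡ 1004^2 = 1008016 ≡ 324 (mod 1241)
4^32 ≡ 324^2 = 104976 ≡ 732 (mod 1241)
4^64 ≡ 732^2 = 535824 ≡ 953 (mod 1241)
4^128 ≡ 953^2 = 908209 ≡ 1038 (mod 1241)
4^256 ≡ 1038^2 = 1077444 ≡ 256 (mod 1241)
4^512 ≡ 256^2 = 65536 ≡ 1004 (mod 1241)
4^1024 ≡ 1004^2 = 1008016 ≡ 324 (mod 1241)
1240 = 1024 + 128 + 64 + 16 + 8 in binary powers of 2.
So 4^1240 ≡ 324 · 1038 · 953 · 324 · 1004 ≡ 324 (mod 1241).
Since 324 ≠ 1, base 4 is a Fermat witness: 1241 is composite.

324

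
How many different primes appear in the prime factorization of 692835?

692835 = 3 · 230945
230945 = 5 · 46189
46189 = 11 · 4199
4199 = 13 · 323
323 = 17 · 19
692835 = 3 · 5 · 11 · 13 · 17 · 19, which has 6 distinct prime factors.

6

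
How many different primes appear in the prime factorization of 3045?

4

3045 = 3 · 1015
1015 = 5 · 203
203 = 7 · 29
3045 = 3 · 5 · 7 · 29, which has 4 distinct prime factors.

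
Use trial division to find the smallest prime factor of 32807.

32807 is odd.
Digit sum 20, not divisible by 3.
Ends in 7: not divisible by 5.
7: 32807 = 7·4686 + 5
11: 32807 = 11·2982 + 5
13: 32807 = 13·2523 + 8
17: 32807 = 17·1929 + 14
19: 32807 = 19·1726 + 13
23: 32807 = 23·1426 + 9
29: 32807 = 29·1131 + 8
31: 32807 = 31·1058 + 9
37: 32807 = 37·886 + 25
41: 32807 = 41·800 + 7
43: 32807 = 43·762 + 41
47: 32807 = 47·698 + 1
53: 32807 = 53·619

53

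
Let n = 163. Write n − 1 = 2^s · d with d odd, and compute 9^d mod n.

1

163 − 1 = 162 = 2^1 · 81, so d = 81.
9^1 ≡ 9 (mod 163)
9^2 ≡ 9^2 = 81 ≡ 81 (mod 163)
9^4 ≡ 81^2 = 6561 ≡ 41 (mod 163)
9^8 ≡ 41^2 = 1681 ≡ 51 (mod 163)
9^16 ≡ 51^2 = 2601 ≡ 156 (mod 163)
9^32 ≡ 156^2 = 24336 ≡ 49 (mod 163)
9^64 ≡ 49^2 = 2401 ≡ 119 (mod 163)
81 = 64 + 16 + 1 in binary powers of 2.
So 9^81 ≡ 119 · 156 · 9 ≡ 1 (mod 163).
Since 9^d ≡ 1 (mod 163), base 9 does not prove 163 composite.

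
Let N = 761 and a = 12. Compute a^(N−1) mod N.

12^1 ≡ 12 (mod 761)
12^2 ≡ 12^2 = 144 ≡ 144 (mod 761)
12^4 ≡ 144^2 = 20736 ≡ 189 (mod 761)
12^8 ≡ 189^2 = 35721 ≡ 715 (mod 761)
12^16 ≡ 715^2 = 511225 ≡ 594 (mod 761)
12^32 ≡ 594^2 = 352836 ≡ 493 (mod 761)
12^64 ≡ 493^2 = 243049 ≡ 290 (mod 761)
12^128 ≡ 290^2 = 84100 ≡ 390 (mod 761)
12^256 ≡ 390^2 = 152100 ≡ 661 (mod 761)
12^512 ≡ 661^2 = 436921 ≡ 107 (mod 761)
760 = 512 + 128 + 64 + 32 + 16 + 8 in binary powers of 2.
So 12^760 ≡ 107 · 390 · 290 · 493 · 594 · 715 ≡ 1 (mod 761).
Since the result is 1, base 12 gives no evidence that 761 is composite.

1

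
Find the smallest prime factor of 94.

94 is even: 2 divides it.

2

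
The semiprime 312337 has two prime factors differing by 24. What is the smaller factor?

Since p = q + 24, we have 312337 = q(q + 24), so q² + 24q − 312337 = 0.
Discriminant: 24² + 4·312337 = 576 + 1249348 = 1249924; √1249924 = 1118.
q = (−24 + 1118)/2 = 547, and p = q + 24 = 571.
Check: 547 · 571 = 312337.

547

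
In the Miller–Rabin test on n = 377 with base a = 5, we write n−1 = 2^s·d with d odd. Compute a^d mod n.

138

377 − 1 = 376 = 2^3 · 47, so d = 47.
5^1 ≡ 5 (mod 377)
5^2 ≡ 5^2 = 25 ≡ 25 (mod 377)
5^4 ≡ 25^2 = 625 ≡ 248 (mod 377)
5^8 ≡ 248^2 = 61504 ≡ 53 (mod 377)
5^16 ≡ 53^2 = 2809 ≡ 170 (mod 377)
5^32 ≡ 170^2 = 28900 ≡ 248 (mod 377)
47 = 32 + 8 + 4 + 2 + 1 in binary powers of 2.
So 5^47 ≡ 248 · 53 · 248 · 25 · 5 ≡ 138 (mod 377).
Squaring chain: 138 → 194 → 313; never reaches −1, so base 5 is a Miller–Rabin witness that 377 is composite.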